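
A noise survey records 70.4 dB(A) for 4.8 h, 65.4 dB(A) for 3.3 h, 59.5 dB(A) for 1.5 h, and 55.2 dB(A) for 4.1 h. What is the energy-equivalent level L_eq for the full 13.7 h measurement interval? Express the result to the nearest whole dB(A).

67 dB(A)

The energy average is taken in the linear domain: L_eq = 10·log₁₀[(Σ tᵢ·10^(Lᵢ/10))/T], T = 13.7 h.
Σ tᵢ·10^(Lᵢ/10) = 4.8·10^(70.4/10) + 3.3·10^(65.4/10) + 1.5·10^(59.5/10) + 4.1·10^(55.2/10) = 6.677e+07.
L_eq = 10·log₁₀(6.677e+07/13.7) = 66.88 dB(A).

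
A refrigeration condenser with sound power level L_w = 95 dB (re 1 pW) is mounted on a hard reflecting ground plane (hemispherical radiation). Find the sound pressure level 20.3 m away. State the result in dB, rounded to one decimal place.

60.9 dB

The power spreads over a hemisphere of area 2π·r², so L_p = L_w − 10·log₁₀(2π·r²).
2π·r² = 2589 m², 10·log₁₀ of that is 34.132 dB.
L_p = 95 − 34.132 = 60.87 dB.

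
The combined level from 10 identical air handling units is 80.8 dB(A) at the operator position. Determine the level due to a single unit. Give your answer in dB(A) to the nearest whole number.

71 dB(A)

Dividing the total intensity by 10 lowers the level by 10·log₁₀ 10 = 10.000 dB: L₁ = 80.8 − 10.000.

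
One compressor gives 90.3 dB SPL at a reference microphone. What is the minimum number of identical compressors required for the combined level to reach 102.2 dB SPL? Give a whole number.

16

The shortfall is 102.2 − 90.3 = 11.9 dB, and N units add 10·log₁₀ N, so need 10·log₁₀ N ≥ 11.9.
N ≥ 10^(11.9/10) = 15.488, so N = 16.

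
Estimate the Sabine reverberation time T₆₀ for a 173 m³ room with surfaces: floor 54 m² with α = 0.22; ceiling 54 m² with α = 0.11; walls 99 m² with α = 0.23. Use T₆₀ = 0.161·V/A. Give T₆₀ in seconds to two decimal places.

0.69 s

Total absorption A = 54·0.22 + 54·0.11 + 99·0.23 = 40.59 m² sabins.
T₆₀ = 0.161 × 173 / 40.59 = 0.686 s.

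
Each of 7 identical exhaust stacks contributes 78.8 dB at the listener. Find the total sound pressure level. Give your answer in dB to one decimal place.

L_total = L₁ + 10·log₁₀ N for N identical incoherent sources.
L_total = 78.8 + 10·log₁₀(7) = 78.8 + 8.451 = 87.25 dB.

87.3 dB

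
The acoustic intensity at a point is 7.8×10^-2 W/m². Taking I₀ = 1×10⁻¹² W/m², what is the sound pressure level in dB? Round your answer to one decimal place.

108.9 dB

L = 10·log₁₀(I/I₀) = 10·log₁₀(7.8×10^-2/10⁻¹²) = 10·log₁₀(7.8×10^10).
L = 10·(0.8921 + 10) = 108.92 dB.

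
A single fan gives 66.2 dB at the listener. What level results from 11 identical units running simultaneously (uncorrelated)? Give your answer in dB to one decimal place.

76.6 dB

N identical incoherent sources raise the level by 10·log₁₀ N.
L_total = 66.2 + 10·log₁₀(11) = 66.2 + 10.414 = 76.61 dB.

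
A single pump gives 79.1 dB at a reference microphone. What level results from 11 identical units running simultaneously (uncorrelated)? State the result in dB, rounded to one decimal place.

With 11 equal, uncorrelated contributions the intensity is 11× that of one unit, giving a rise of 10·log₁₀ 11.
L_total = 79.1 + 10·log₁₀(11) = 79.1 + 10.414 = 89.51 dB.

89.5 dB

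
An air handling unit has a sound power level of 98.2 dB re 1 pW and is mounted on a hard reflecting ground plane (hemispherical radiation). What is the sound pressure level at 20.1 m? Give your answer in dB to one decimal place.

64.2 dB

The power spreads over a hemisphere of area 2π·r², so L_p = L_w − 10·log₁₀(2π·r²).
2π·r² = 2538 m², 10·log₁₀ of that is 34.046 dB.
L_p = 98.2 − 34.046 = 64.15 dB.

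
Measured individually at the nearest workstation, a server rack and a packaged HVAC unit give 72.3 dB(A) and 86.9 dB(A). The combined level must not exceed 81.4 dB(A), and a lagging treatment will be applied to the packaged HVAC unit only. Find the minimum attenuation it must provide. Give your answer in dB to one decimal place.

6.1 dB

Everything except the packaged HVAC unit sums to 10^(72.3/10) = 1.698e+07 in linear terms, 72.30 dB(A).
The limit corresponds to 10^(81.4/10) = 1.380e+08; subtracting the fixed part leaves 1.211e+08 for the packaged HVAC unit, i.e. 80.83 dB(A).
So the packaged HVAC unit must be reduced from 86.9 to 80.83 dB(A): IL = 6.07 dB.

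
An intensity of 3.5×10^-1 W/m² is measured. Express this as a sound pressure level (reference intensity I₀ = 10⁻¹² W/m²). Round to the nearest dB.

L = 10·log₁₀(I/I₀) = 10·log₁₀(3.5×10^-1/10⁻¹²) = 10·log₁₀(3.5×10^11).
L = 10·(0.5441 + 11) = 115.44 dB.

115 dB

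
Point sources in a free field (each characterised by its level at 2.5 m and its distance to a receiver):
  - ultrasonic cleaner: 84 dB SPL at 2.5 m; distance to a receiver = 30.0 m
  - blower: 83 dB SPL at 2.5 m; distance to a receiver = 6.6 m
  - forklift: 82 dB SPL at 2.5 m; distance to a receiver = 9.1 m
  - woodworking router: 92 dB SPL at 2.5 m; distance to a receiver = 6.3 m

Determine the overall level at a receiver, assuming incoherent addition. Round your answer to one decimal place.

84.7 dB SPL

Apply inverse-square spreading to bring every level to the receiver, then sum 10^(L/10).
ultrasonic cleaner: 84 − 20·log₁₀(30.0/2.5) = 84 − 21.58 = 62.42 dB SPL.
blower: 83 − 20·log₁₀(6.6/2.5) = 83 − 8.43 = 74.57 dB SPL.
forklift: 82 − 20·log₁₀(9.1/2.5) = 82 − 11.22 = 70.78 dB SPL.
woodworking router: 92 − 20·log₁₀(6.3/2.5) = 92 − 8.03 = 83.97 dB SPL.
Σ 10^(L/10) = 2.919e+08 → L_total = 10·log₁₀(2.919e+08) = 84.65 dB SPL.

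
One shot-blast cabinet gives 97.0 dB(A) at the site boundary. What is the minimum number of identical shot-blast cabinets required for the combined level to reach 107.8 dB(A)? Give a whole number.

The shortfall is 107.8 − 97.0 = 10.8 dB, and N units add 10·log₁₀ N, so need 10·log₁₀ N ≥ 10.8.
N ≥ 10^(10.8/10) = 12.023, so N = 13.

13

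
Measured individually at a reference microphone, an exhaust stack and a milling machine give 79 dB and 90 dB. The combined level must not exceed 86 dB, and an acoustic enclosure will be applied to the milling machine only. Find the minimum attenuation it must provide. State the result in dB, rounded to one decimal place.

The untreated sources together contribute 10^(79/10) = 7.943e+07, i.e. 79.00 dB.
To meet 86 dB overall, the treated milling machine may contribute at most 10^(86/10) − 7.943e+07 = 3.187e+08, i.e. 85.03 dB.
So the milling machine must be reduced from 90 to 85.03 dB: IL = 4.97 dB.

5.0 dB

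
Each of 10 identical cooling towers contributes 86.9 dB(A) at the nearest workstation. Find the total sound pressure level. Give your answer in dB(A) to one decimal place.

With 10 equal, uncorrelated contributions the intensity is 10× that of one unit, giving a rise of 10·log₁₀ 10.
L_total = 86.9 + 10·log₁₀(10) = 86.9 + 10.000 = 96.90 dB(A).

96.9 dB(A)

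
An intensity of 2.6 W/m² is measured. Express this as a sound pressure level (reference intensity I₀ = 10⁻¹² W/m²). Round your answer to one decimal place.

124.1 dB

Dividing by I₀ shifts the exponent by 12: I/I₀ = 2.6×10^12.
L = 10·(0.4150 + 12) = 124.15 dB.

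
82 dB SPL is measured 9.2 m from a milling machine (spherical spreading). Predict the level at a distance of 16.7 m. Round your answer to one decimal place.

76.8 dB SPL

Spherical spreading from a point source gives a 20·log₁₀(r₂/r₁) drop.
L₂ = 82 − 20·log₁₀(16.7/9.2) = 82 − 5.179 = 76.82 dB SPL.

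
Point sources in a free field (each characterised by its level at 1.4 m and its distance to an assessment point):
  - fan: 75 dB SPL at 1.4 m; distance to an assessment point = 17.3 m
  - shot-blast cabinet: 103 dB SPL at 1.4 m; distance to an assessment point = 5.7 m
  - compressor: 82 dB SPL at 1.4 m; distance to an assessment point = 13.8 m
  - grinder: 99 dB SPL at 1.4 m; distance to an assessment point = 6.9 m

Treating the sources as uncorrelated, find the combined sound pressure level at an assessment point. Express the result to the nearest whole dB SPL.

Propagate each source to the receiver with L = L_ref − 20·log₁₀(r/r_ref), then add intensities.
fan: 75 − 20·log₁₀(17.3/1.4) = 75 − 21.84 = 53.16 dB SPL.
shot-blast cabinet: 103 − 20·log₁₀(5.7/1.4) = 103 − 12.19 = 90.81 dB SPL.
compressor: 82 − 20·log₁₀(13.8/1.4) = 82 − 19.88 = 62.12 dB SPL.
grinder: 99 − 20·log₁₀(6.9/1.4) = 99 − 13.85 = 85.15 dB SPL.
Σ 10^(L/10) = 1.533e+09 → L_total = 10·log₁₀(1.533e+09) = 91.85 dB SPL.

92 dB SPL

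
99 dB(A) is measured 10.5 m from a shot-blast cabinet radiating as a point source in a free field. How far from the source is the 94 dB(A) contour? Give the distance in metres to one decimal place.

18.7 m

The 5.0 dB drop corresponds to a distance ratio of 10^(5.0/20) for a point source.
r₂ = 10.5·10^((99−94)/20) = 10.5·10^(5.0/20) = 18.67 m.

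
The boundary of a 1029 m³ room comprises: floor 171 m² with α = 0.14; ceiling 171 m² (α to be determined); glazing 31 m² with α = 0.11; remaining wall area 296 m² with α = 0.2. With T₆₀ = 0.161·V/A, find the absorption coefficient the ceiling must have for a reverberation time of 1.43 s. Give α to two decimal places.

From T₆₀ = 0.161·V/A, the target T₆₀ = 1.43 s needs A = 0.161·1029/1.43 = 115.85 m².
Absorption from the other surfaces = 171·0.14 + 31·0.11 + 296·0.2 = 86.55 m², so the ceiling must supply 29.30 m² over 171 m².
α = 29.30/171 = 0.171.

0.17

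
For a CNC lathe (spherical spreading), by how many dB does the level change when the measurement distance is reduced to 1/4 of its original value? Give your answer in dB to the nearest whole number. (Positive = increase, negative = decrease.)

Point-source spreading: ΔL = −20·log₁₀(r₂/r₁).
ΔL = −20·log₁₀(0.25) = +12.04 dB.

+12 dB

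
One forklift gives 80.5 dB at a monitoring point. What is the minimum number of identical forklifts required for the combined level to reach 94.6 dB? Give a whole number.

26

N identical sources give L₁ + 10·log₁₀ N, so require 10·log₁₀ N ≥ 94.6 − 80.5 = 14.1 dB.
N ≥ 10^(14.1/10) = 25.704, so N = 26.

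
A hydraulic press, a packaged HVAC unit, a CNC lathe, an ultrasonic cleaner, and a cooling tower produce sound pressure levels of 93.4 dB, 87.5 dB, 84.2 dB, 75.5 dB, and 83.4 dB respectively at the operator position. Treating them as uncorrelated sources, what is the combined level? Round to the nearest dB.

Incoherent sources combine by intensity addition: L_total = 10·log₁₀(Σ 10^(L_i/10)).
Σ 10^(L/10) = 10^(93.4/10) + 10^(87.5/10) + 10^(84.2/10) + 10^(75.5/10) + 10^(83.4/10) = 3.267e+09.
L_total = 10·log₁₀(3.267e+09) = 95.14 dB.

95 dB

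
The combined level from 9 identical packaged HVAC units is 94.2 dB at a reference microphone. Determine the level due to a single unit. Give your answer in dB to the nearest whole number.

For N identical incoherent sources L_total = L₁ + 10·log₁₀ N, so L₁ = 94.2 − 10·log₁₀(9) = 94.2 − 9.542.

85 dB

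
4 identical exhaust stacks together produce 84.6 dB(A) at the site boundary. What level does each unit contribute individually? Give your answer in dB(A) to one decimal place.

Dividing the total intensity by 4 lowers the level by 10·log₁₀ 4 = 6.021 dB: L₁ = 84.6 − 6.021.

78.6 dB(A)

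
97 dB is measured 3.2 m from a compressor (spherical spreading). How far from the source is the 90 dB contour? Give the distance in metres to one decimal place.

For a point source L₁ − L₂ = 20·log₁₀(r₂/r₁), so r₂ = r₁·10^((L₁−L₂)/20).
r₂ = 3.2·10^((97−90)/20) = 3.2·10^(7.0/20) = 7.16 m.

7.2 m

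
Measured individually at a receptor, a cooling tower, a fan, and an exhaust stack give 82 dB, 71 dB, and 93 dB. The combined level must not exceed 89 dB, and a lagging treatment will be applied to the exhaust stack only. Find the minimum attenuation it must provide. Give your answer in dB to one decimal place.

Everything except the exhaust stack sums to 10^(82/10) + 10^(71/10) = 1.711e+08 in linear terms, 82.33 dB.
To meet 89 dB overall, the treated exhaust stack may contribute at most 10^(89/10) − 1.711e+08 = 6.232e+08, i.e. 87.95 dB.
So the exhaust stack must be reduced from 93 to 87.95 dB: IL = 5.05 dB.

5.1 dB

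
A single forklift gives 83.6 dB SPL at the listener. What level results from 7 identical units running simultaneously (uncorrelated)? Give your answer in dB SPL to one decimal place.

92.1 dB SPL

With 7 equal, uncorrelated contributions the intensity is 7× that of one unit, giving a rise of 10·log₁₀ 7.
L_total = 83.6 + 10·log₁₀(7) = 83.6 + 8.451 = 92.05 dB SPL.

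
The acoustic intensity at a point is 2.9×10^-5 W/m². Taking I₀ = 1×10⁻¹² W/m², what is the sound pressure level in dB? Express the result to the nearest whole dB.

75 dB

L = 10·log₁₀(I/I₀) = 10·log₁₀(2.9×10^-5/10⁻¹²) = 10·log₁₀(2.9×10^7).
L = 10·(0.4624 + 7) = 74.62 dB.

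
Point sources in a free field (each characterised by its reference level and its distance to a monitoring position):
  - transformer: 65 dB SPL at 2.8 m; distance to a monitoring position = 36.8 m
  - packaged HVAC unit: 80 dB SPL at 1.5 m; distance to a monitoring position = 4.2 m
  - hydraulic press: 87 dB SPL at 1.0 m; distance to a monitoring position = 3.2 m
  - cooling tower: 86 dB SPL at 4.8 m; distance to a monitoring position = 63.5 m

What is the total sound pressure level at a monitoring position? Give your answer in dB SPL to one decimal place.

Apply inverse-square spreading to bring every level to the receiver, then sum 10^(L/10).
transformer: 65 − 20·log₁₀(36.8/2.8) = 65 − 22.37 = 42.63 dB SPL.
packaged HVAC unit: 80 − 20·log₁₀(4.2/1.5) = 80 − 8.94 = 71.06 dB SPL.
hydraulic press: 87 − 20·log₁₀(3.2/1.0) = 87 − 10.10 = 76.90 dB SPL.
cooling tower: 86 − 20·log₁₀(63.5/4.8) = 86 − 22.43 = 63.57 dB SPL.
Σ 10^(L/10) = 6.399e+07 → L_total = 10·log₁₀(6.399e+07) = 78.06 dB SPL.

78.1 dB SPL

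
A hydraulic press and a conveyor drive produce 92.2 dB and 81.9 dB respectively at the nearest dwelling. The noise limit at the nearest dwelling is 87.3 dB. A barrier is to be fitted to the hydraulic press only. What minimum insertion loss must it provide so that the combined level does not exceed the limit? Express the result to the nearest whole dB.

Fixed contribution from the other source: Σ 10^(L/10) = 10^(81.9/10) = 1.549e+08 (81.90 dB).
To meet 87.3 dB overall, the treated hydraulic press may contribute at most 10^(87.3/10) − 1.549e+08 = 3.822e+08, i.e. 85.82 dB.
So the hydraulic press must be reduced from 92.2 to 85.82 dB: IL = 6.38 dB.

6 dB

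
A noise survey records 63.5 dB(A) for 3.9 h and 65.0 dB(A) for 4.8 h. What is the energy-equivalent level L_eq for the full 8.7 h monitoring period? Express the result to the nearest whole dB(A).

64 dB(A)

Weight each interval's intensity by its duration and average over T = 8.7 h:
Σ tᵢ·10^(Lᵢ/10) = 3.9·10^(63.5/10) + 4.8·10^(65.0/10) = 2.391e+07.
L_eq = 10·log₁₀(2.391e+07/8.7) = 64.39 dB(A).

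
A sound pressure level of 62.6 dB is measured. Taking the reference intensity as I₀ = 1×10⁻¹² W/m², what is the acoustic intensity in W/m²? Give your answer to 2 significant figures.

1.8e-06 W/m²

I/I₀ = 10^(62.6/10) = 1.82e+06, so I = 1.82e+06 × 10⁻¹² W/m².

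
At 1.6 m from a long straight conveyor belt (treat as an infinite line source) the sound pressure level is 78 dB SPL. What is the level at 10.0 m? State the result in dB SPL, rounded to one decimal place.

Cylindrical spreading from a line source gives a 10·log₁₀(r₂/r₁) drop.
L₂ = 78 − 10·log₁₀(10.0/1.6) = 78 − 7.959 = 70.04 dB SPL.

70.0 dB SPL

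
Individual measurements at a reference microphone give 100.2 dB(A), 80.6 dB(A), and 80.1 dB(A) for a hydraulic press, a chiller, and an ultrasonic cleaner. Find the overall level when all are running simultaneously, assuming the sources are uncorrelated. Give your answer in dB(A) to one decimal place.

For uncorrelated sources the intensities add, so convert each level to linear form, sum, and take 10·log₁₀ of the total.
Σ 10^(L/10) = 10^(100.2/10) + 10^(80.6/10) + 10^(80.1/10) = 1.069e+10.
L_total = 10·log₁₀(1.069e+10) = 100.29 dB(A).

100.3 dB(A)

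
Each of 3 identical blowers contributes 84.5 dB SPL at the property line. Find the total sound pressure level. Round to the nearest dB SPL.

With 3 equal, uncorrelated contributions the intensity is 3× that of one unit, giving a rise of 10·log₁₀ 3.
L_total = 84.5 + 10·log₁₀(3) = 84.5 + 4.771 = 89.27 dB SPL.

89 dB SPL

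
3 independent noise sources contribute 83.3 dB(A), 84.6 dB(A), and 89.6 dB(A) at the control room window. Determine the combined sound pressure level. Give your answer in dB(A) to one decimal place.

91.5 dB(A)

Incoherent sources combine by intensity addition: L_total = 10·log₁₀(Σ 10^(L_i/10)).
Σ 10^(L/10) = 10^(83.3/10) + 10^(84.6/10) + 10^(89.6/10) = 1.414e+09.
L_total = 10·log₁₀(1.414e+09) = 91.51 dB(A).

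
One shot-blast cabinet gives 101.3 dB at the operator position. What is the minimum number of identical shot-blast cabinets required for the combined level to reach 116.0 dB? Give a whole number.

30

N identical sources give L₁ + 10·log₁₀ N, so require 10·log₁₀ N ≥ 116.0 − 101.3 = 14.7 dB.
N ≥ 10^(14.7/10) = 29.512, so N = 30.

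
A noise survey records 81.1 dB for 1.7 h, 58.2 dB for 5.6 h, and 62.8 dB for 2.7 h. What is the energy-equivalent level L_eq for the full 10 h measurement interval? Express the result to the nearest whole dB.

74 dB

Weight each interval's intensity by its duration and average over T = 10 h:
Σ tᵢ·10^(Lᵢ/10) = 1.7·10^(81.1/10) + 5.6·10^(58.2/10) + 2.7·10^(62.8/10) = 2.278e+08.
L_eq = 10·log₁₀(2.278e+08/10) = 73.58 dB.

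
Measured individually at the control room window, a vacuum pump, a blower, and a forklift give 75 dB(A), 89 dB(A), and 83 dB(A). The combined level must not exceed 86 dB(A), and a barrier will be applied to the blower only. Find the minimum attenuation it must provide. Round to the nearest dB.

The untreated sources together contribute 10^(75/10) + 10^(83/10) = 2.311e+08, i.e. 83.64 dB(A).
The limit corresponds to 10^(86/10) = 3.981e+08; subtracting the fixed part leaves 1.670e+08 for the blower, i.e. 82.23 dB(A).
So the blower must be reduced from 89 to 82.23 dB(A): IL = 6.77 dB.

7 dB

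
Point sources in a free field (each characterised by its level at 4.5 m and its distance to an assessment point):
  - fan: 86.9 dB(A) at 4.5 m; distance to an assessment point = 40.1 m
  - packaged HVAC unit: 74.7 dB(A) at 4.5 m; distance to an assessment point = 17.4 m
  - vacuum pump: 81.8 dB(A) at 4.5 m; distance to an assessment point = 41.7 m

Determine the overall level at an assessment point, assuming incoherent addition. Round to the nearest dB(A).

Apply inverse-square spreading to bring every level to the receiver, then sum 10^(L/10).
fan: 86.9 − 20·log₁₀(40.1/4.5) = 86.9 − 19.00 = 67.90 dB(A).
packaged HVAC unit: 74.7 − 20·log₁₀(17.4/4.5) = 74.7 − 11.75 = 62.95 dB(A).
vacuum pump: 81.8 − 20·log₁₀(41.7/4.5) = 81.8 − 19.34 = 62.46 dB(A).
Σ 10^(L/10) = 9.904e+06 → L_total = 10·log₁₀(9.904e+06) = 69.96 dB(A).

70 dB(A)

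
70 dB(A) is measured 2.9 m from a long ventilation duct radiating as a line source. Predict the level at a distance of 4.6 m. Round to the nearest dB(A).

Cylindrical spreading from a line source gives a 10·log₁₀(r₂/r₁) drop.
L₂ = 70 − 10·log₁₀(4.6/2.9) = 70 − 2.004 = 68.00 dB(A).

68 dB(A)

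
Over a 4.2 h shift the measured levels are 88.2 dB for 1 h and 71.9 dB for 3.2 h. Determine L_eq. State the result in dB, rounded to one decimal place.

82.3 dB

Weight each interval's intensity by its duration and average over T = 4.2 h:
Σ tᵢ·10^(Lᵢ/10) = 1·10^(88.2/10) + 3.2·10^(71.9/10) = 7.103e+08.
L_eq = 10·log₁₀(7.103e+08/4.2) = 82.28 dB.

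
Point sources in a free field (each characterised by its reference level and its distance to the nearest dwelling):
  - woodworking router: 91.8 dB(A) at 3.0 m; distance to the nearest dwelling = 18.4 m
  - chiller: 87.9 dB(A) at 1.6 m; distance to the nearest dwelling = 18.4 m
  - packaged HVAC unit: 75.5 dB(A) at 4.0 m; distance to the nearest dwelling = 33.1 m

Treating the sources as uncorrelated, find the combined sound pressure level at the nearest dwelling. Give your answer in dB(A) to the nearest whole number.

77 dB(A)

Propagate each source to the receiver with L = L_ref − 20·log₁₀(r/r_ref), then add intensities.
woodworking router: 91.8 − 20·log₁₀(18.4/3.0) = 91.8 − 15.75 = 76.05 dB(A).
chiller: 87.9 − 20·log₁₀(18.4/1.6) = 87.9 − 21.21 = 66.69 dB(A).
packaged HVAC unit: 75.5 − 20·log₁₀(33.1/4.0) = 75.5 − 18.36 = 57.14 dB(A).
Σ 10^(L/10) = 4.542e+07 → L_total = 10·log₁₀(4.542e+07) = 76.57 dB(A).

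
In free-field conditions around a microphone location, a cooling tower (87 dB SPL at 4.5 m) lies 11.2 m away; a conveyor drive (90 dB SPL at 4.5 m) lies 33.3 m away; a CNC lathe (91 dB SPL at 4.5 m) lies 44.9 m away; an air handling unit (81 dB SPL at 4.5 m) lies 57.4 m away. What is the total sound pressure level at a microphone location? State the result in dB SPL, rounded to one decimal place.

Propagate each source to the receiver with L = L_ref − 20·log₁₀(r/r_ref), then add intensities.
cooling tower: 87 − 20·log₁₀(11.2/4.5) = 87 − 7.92 = 79.08 dB SPL.
conveyor drive: 90 − 20·log₁₀(33.3/4.5) = 90 − 17.38 = 72.62 dB SPL.
CNC lathe: 91 − 20·log₁₀(44.9/4.5) = 91 − 19.98 = 71.02 dB SPL.
air handling unit: 81 − 20·log₁₀(57.4/4.5) = 81 − 22.11 = 58.89 dB SPL.
Σ 10^(L/10) = 1.126e+08 → L_total = 10·log₁₀(1.126e+08) = 80.51 dB SPL.

80.5 dB SPL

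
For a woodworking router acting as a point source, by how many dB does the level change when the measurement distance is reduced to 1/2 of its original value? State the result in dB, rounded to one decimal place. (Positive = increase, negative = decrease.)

A point source loses 6 dB per doubling of distance; generally ΔL = −20·log₁₀(r₂/r₁).
ΔL = −20·log₁₀(0.5) = +6.02 dB.

+6.0 dB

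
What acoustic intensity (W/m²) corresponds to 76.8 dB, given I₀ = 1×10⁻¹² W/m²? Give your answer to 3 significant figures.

4.79e-05 W/m²

L = 10·log₁₀(I/I₀) ⇒ I = I₀·10^(L/10) = 10⁻¹² × 10^7.68.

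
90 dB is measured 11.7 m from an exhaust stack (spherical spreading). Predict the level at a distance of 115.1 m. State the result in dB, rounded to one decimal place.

70.1 dB

For a point source, L₂ = L₁ − 20·log₁₀(r₂/r₁).
L₂ = 90 − 20·log₁₀(115.1/11.7) = 90 − 19.858 = 70.14 dB.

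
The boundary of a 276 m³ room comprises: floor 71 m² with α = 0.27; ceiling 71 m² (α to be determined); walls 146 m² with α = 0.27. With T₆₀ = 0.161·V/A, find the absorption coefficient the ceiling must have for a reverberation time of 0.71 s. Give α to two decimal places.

Required total absorption A = 0.161·276/0.71 = 62.59 m².
Absorption from the other surfaces = 71·0.27 + 146·0.27 = 58.59 m², so the ceiling must supply 4.00 m² over 71 m².
α = 4.00/71 = 0.056.

0.06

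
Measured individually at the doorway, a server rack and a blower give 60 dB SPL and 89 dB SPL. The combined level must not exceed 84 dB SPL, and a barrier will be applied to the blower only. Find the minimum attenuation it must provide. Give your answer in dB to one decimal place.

5.0 dB

Everything except the blower sums to 10^(60/10) = 1.000e+06 in linear terms, 60.00 dB SPL.
To meet 84 dB SPL overall, the treated blower may contribute at most 10^(84/10) − 1.000e+06 = 2.502e+08, i.e. 83.98 dB SPL.
Required insertion loss = 89 − 83.98 = 5.02 dB.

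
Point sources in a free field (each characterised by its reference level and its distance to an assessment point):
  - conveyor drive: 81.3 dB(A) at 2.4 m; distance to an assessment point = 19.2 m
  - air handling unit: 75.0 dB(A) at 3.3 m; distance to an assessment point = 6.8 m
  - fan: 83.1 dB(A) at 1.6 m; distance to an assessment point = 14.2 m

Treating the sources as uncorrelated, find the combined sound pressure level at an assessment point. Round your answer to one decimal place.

Apply inverse-square spreading to bring every level to the receiver, then sum 10^(L/10).
conveyor drive: 81.3 − 20·log₁₀(19.2/2.4) = 81.3 − 18.06 = 63.24 dB(A).
air handling unit: 75.0 − 20·log₁₀(6.8/3.3) = 75.0 − 6.28 = 68.72 dB(A).
fan: 83.1 − 20·log₁₀(14.2/1.6) = 83.1 − 18.96 = 64.14 dB(A).
Σ 10^(L/10) = 1.215e+07 → L_total = 10·log₁₀(1.215e+07) = 70.84 dB(A).

70.8 dB(A)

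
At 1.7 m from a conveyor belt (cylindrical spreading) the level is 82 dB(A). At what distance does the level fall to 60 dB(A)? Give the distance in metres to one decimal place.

For a line source L₁ − L₂ = 10·log₁₀(r₂/r₁), so r₂ = r₁·10^((L₁−L₂)/10).
r₂ = 1.7·10^((82−60)/10) = 1.7·10^(22.0/10) = 269.43 m.

269.4 m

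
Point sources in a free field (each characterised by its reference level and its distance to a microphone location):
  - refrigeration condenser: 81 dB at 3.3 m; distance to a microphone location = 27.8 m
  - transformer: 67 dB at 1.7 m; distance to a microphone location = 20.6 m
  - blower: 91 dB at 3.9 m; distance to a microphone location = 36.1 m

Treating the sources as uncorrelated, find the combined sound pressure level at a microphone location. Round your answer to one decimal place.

72.2 dB

Propagate each source to the receiver with L = L_ref − 20·log₁₀(r/r_ref), then add intensities.
refrigeration condenser: 81 − 20·log₁₀(27.8/3.3) = 81 − 18.51 = 62.49 dB.
transformer: 67 − 20·log₁₀(20.6/1.7) = 67 − 21.67 = 45.33 dB.
blower: 91 − 20·log₁₀(36.1/3.9) = 91 − 19.33 = 71.67 dB.
Σ 10^(L/10) = 1.650e+07 → L_total = 10·log₁₀(1.650e+07) = 72.18 dB.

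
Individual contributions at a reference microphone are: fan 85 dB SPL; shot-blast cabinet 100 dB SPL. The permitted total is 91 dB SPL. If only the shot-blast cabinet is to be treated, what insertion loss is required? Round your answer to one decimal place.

10.3 dB

Fixed contribution from the other source: Σ 10^(L/10) = 10^(85/10) = 3.162e+08 (85.00 dB SPL).
The limit corresponds to 10^(91/10) = 1.259e+09; subtracting the fixed part leaves 9.427e+08 for the shot-blast cabinet, i.e. 89.74 dB SPL.
So the shot-blast cabinet must be reduced from 100 to 89.74 dB SPL: IL = 10.26 dB.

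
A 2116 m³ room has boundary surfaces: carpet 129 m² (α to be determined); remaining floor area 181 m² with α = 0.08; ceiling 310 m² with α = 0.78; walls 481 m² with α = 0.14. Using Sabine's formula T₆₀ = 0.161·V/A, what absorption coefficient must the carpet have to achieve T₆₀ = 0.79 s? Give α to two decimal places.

0.83

A = 0.161·V/T₆₀ = 0.161·2116/0.79 = 431.24 m² sabins.
Absorption from the other surfaces = 181·0.08 + 310·0.78 + 481·0.14 = 323.62 m², so the carpet must supply 107.62 m² over 129 m².
α = 107.62/129 = 0.834.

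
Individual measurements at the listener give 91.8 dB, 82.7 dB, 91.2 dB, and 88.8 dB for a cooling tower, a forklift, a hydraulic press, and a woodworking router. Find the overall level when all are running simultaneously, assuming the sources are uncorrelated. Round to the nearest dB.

For uncorrelated sources the intensities add, so convert each level to linear form, sum, and take 10·log₁₀ of the total.
Σ 10^(L/10) = 10^(91.8/10) + 10^(82.7/10) + 10^(91.2/10) + 10^(88.8/10) = 3.777e+09.
L_total = 10·log₁₀(3.777e+09) = 95.77 dB.

96 dB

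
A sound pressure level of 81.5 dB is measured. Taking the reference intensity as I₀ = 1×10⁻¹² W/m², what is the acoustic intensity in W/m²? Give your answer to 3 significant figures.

L = 10·log₁₀(I/I₀) ⇒ I = I₀·10^(L/10) = 10⁻¹² × 10^8.15.

0.000141 W/m²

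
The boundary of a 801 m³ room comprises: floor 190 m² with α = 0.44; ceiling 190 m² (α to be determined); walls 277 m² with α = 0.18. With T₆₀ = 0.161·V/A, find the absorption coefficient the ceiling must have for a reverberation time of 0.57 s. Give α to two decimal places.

From T₆₀ = 0.161·V/A, the target T₆₀ = 0.57 s needs A = 0.161·801/0.57 = 226.25 m².
Absorption from the other surfaces = 190·0.44 + 277·0.18 = 133.46 m², so the ceiling must supply 92.79 m² over 190 m².
α = 92.79/190 = 0.488.

0.49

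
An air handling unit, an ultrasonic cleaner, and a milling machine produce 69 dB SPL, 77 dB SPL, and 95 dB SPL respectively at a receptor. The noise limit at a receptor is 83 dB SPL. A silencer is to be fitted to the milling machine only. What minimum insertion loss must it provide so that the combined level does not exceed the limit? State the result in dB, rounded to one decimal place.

The untreated sources together contribute 10^(69/10) + 10^(77/10) = 5.806e+07, i.e. 77.64 dB SPL.
To meet 83 dB SPL overall, the treated milling machine may contribute at most 10^(83/10) − 5.806e+07 = 1.415e+08, i.e. 81.51 dB SPL.
Required insertion loss = 95 − 81.51 = 13.49 dB.

13.5 dB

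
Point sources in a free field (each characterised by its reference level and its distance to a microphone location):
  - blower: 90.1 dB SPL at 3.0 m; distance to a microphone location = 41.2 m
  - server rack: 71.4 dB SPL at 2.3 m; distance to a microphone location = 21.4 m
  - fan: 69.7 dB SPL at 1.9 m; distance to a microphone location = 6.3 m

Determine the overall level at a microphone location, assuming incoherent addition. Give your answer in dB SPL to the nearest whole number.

First find each source's level at the receiver (point-source: −20·log₁₀(r/r_ref)), then combine on an intensity basis.
blower: 90.1 − 20·log₁₀(41.2/3.0) = 90.1 − 22.76 = 67.34 dB SPL.
server rack: 71.4 − 20·log₁₀(21.4/2.3) = 71.4 − 19.37 = 52.03 dB SPL.
fan: 69.7 − 20·log₁₀(6.3/1.9) = 69.7 − 10.41 = 59.29 dB SPL.
Σ 10^(L/10) = 6.434e+06 → L_total = 10·log₁₀(6.434e+06) = 68.08 dB SPL.

68 dB SPL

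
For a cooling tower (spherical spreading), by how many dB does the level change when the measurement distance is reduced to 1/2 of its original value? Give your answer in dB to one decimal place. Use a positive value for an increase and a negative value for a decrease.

A point source loses 6 dB per doubling of distance; generally ΔL = −20·log₁₀(r₂/r₁).
ΔL = −20·log₁₀(0.5) = +6.02 dB.

+6.0 dB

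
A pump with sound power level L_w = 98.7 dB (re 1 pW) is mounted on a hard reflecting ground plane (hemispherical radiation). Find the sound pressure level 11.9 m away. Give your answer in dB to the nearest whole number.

The power spreads over a hemisphere of area 2π·r², so L_p = L_w − 10·log₁₀(2π·r²).
2π·r² = 889.8 m², 10·log₁₀ of that is 29.493 dB.
L_p = 98.7 − 29.493 = 69.21 dB.

69 dB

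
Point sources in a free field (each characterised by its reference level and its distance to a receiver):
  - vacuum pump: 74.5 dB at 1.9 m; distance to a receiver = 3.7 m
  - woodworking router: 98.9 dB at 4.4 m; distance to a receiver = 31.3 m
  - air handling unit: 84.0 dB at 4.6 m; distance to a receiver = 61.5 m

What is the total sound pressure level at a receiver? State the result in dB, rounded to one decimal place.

First find each source's level at the receiver (point-source: −20·log₁₀(r/r_ref)), then combine on an intensity basis.
vacuum pump: 74.5 − 20·log₁₀(3.7/1.9) = 74.5 − 5.79 = 68.71 dB.
woodworking router: 98.9 − 20·log₁₀(31.3/4.4) = 98.9 − 17.04 = 81.86 dB.
air handling unit: 84.0 − 20·log₁₀(61.5/4.6) = 84.0 − 22.52 = 61.48 dB.
Σ 10^(L/10) = 1.622e+08 → L_total = 10·log₁₀(1.622e+08) = 82.10 dB.

82.1 dB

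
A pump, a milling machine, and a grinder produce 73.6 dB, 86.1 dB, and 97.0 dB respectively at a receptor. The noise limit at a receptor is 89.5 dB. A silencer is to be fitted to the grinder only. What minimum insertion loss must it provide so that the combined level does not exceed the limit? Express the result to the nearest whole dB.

Everything except the grinder sums to 10^(73.6/10) + 10^(86.1/10) = 4.303e+08 in linear terms, 86.34 dB.
To meet 89.5 dB overall, the treated grinder may contribute at most 10^(89.5/10) − 4.303e+08 = 4.610e+08, i.e. 86.64 dB.
So the grinder must be reduced from 97.0 to 86.64 dB: IL = 10.36 dB.

10 dB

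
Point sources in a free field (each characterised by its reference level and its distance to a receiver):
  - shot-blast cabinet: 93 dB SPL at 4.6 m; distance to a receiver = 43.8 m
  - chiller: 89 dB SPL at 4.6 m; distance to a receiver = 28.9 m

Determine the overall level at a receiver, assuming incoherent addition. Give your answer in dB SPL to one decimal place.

76.2 dB SPL

Apply inverse-square spreading to bring every level to the receiver, then sum 10^(L/10).
shot-blast cabinet: 93 − 20·log₁₀(43.8/4.6) = 93 − 19.57 = 73.43 dB SPL.
chiller: 89 − 20·log₁₀(28.9/4.6) = 89 − 15.96 = 73.04 dB SPL.
Σ 10^(L/10) = 4.213e+07 → L_total = 10·log₁₀(4.213e+07) = 76.25 dB SPL.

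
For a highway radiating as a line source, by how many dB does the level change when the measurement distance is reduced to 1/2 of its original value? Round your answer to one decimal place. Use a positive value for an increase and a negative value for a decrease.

+3.0 dB

With cylindrical spreading the level changes by −10·log₁₀(r₂/r₁).
ΔL = −10·log₁₀(0.5) = +3.01 dB.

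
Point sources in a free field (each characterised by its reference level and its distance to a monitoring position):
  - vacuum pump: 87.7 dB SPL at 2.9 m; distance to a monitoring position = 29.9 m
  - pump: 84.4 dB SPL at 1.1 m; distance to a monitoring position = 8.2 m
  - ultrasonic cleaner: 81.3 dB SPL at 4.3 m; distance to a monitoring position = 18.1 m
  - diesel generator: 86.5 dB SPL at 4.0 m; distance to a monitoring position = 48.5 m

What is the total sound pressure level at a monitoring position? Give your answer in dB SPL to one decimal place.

73.3 dB SPL

Apply inverse-square spreading to bring every level to the receiver, then sum 10^(L/10).
vacuum pump: 87.7 − 20·log₁₀(29.9/2.9) = 87.7 − 20.27 = 67.43 dB SPL.
pump: 84.4 − 20·log₁₀(8.2/1.1) = 84.4 − 17.45 = 66.95 dB SPL.
ultrasonic cleaner: 81.3 − 20·log₁₀(18.1/4.3) = 81.3 − 12.48 = 68.82 dB SPL.
diesel generator: 86.5 − 20·log₁₀(48.5/4.0) = 86.5 − 21.67 = 64.83 dB SPL.
Σ 10^(L/10) = 2.115e+07 → L_total = 10·log₁₀(2.115e+07) = 73.25 dB SPL.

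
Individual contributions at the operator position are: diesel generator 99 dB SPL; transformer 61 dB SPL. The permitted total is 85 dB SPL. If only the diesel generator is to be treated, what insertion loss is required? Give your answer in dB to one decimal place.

Fixed contribution from the other source: Σ 10^(L/10) = 10^(61/10) = 1.259e+06 (61.00 dB SPL).
To meet 85 dB SPL overall, the treated diesel generator may contribute at most 10^(85/10) − 1.259e+06 = 3.150e+08, i.e. 84.98 dB SPL.
So the diesel generator must be reduced from 99 to 84.98 dB SPL: IL = 14.02 dB.

14.0 dB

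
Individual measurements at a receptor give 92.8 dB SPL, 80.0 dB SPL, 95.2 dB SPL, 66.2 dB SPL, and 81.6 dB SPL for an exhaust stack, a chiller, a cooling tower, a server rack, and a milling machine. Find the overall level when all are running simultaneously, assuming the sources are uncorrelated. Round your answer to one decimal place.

For uncorrelated sources the intensities add, so convert each level to linear form, sum, and take 10·log₁₀ of the total.
Σ 10^(L/10) = 10^(92.8/10) + 10^(80.0/10) + 10^(95.2/10) + 10^(66.2/10) + 10^(81.6/10) = 5.465e+09.
L_total = 10·log₁₀(5.465e+09) = 97.38 dB SPL.

97.4 dB SPL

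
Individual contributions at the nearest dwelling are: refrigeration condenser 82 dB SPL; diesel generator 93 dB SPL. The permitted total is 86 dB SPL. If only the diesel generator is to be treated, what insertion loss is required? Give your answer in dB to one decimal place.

Fixed contribution from the other source: Σ 10^(L/10) = 10^(82/10) = 1.585e+08 (82.00 dB SPL).
To meet 86 dB SPL overall, the treated diesel generator may contribute at most 10^(86/10) − 1.585e+08 = 2.396e+08, i.e. 83.80 dB SPL.
So the diesel generator must be reduced from 93 to 83.80 dB SPL: IL = 9.20 dB.

9.2 dB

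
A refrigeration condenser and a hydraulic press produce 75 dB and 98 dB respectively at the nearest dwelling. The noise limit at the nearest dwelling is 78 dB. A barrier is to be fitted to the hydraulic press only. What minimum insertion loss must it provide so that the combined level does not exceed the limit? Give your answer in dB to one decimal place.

Everything except the hydraulic press sums to 10^(75/10) = 3.162e+07 in linear terms, 75.00 dB.
The limit corresponds to 10^(78/10) = 6.310e+07; subtracting the fixed part leaves 3.147e+07 for the hydraulic press, i.e. 74.98 dB.
Required insertion loss = 98 − 74.98 = 23.02 dB.

23.0 dB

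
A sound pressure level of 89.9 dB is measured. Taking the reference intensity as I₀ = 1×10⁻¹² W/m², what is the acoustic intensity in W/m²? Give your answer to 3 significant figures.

I = I₀·10^(L/10) = 10⁻¹² × 10^(89.9/10) = 10^(-3.010).

0.000977 W/m²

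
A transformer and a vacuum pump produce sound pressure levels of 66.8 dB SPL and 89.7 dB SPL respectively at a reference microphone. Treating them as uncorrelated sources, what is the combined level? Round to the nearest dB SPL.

Incoherent sources combine by intensity addition: L_total = 10·log₁₀(Σ 10^(L_i/10)).
Σ 10^(L/10) = 10^(66.8/10) + 10^(89.7/10) = 9.380e+08.
L_total = 10·log₁₀(9.380e+08) = 89.72 dB SPL.

90 dB SPL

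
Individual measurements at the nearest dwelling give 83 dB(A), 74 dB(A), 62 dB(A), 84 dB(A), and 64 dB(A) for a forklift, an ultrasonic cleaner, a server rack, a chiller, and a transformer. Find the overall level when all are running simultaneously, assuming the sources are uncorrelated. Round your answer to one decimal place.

86.8 dB(A)

For uncorrelated sources the intensities add, so convert each level to linear form, sum, and take 10·log₁₀ of the total.
Σ 10^(L/10) = 10^(83/10) + 10^(74/10) + 10^(62/10) + 10^(84/10) + 10^(64/10) = 4.799e+08.
L_total = 10·log₁₀(4.799e+08) = 86.81 dB(A).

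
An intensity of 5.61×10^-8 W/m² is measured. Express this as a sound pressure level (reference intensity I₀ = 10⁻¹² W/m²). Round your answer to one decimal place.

47.5 dB

I/I₀ = 5.61×10^-8/10⁻¹² = 5.61×10^4, and L = 10·log₁₀(I/I₀).
L = 10·(0.7490 + 4) = 47.49 dB.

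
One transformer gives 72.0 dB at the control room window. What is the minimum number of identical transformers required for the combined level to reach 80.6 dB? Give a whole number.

8

The shortfall is 80.6 − 72.0 = 8.6 dB, and N units add 10·log₁₀ N, so need 10·log₁₀ N ≥ 8.6.
N ≥ 10^(8.6/10) = 7.244, so N = 8.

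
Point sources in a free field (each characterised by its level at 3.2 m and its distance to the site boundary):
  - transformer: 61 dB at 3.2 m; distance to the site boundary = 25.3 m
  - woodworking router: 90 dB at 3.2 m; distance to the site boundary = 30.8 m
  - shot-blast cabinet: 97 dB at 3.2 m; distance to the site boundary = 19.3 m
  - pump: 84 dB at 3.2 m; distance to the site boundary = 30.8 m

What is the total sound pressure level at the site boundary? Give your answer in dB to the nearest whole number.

First find each source's level at the receiver (point-source: −20·log₁₀(r/r_ref)), then combine on an intensity basis.
transformer: 61 − 20·log₁₀(25.3/3.2) = 61 − 17.96 = 43.04 dB.
woodworking router: 90 − 20·log₁₀(30.8/3.2) = 90 − 19.67 = 70.33 dB.
shot-blast cabinet: 97 − 20·log₁₀(19.3/3.2) = 97 − 15.61 = 81.39 dB.
pump: 84 − 20·log₁₀(30.8/3.2) = 84 − 19.67 = 64.33 dB.
Σ 10^(L/10) = 1.513e+08 → L_total = 10·log₁₀(1.513e+08) = 81.80 dB.

82 dB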